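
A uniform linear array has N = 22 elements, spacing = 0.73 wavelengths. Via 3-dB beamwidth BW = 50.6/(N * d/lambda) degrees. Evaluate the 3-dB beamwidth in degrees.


3.15 deg


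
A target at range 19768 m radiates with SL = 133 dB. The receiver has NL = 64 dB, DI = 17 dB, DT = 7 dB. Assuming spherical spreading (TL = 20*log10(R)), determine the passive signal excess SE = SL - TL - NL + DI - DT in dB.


Step 1: TL = 20*log10(19768) = 85.92 dB
Step 2: SE = 133 - 85.92 - 64 + 17 - 7 = -6.92

-6.92 dB


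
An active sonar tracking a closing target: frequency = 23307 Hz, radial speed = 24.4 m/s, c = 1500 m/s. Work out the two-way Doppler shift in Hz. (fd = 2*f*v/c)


fd = 2*f*v/c = 2 * 23307 * 24.4 / 1500 = 758.25

758.25 Hz


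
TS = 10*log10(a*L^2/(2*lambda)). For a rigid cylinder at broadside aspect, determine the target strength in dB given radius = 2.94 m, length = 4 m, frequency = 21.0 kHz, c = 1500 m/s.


lambda = 1500/21000 = 0.07143 m
TS = 10*log10(2.94*4^2/(2*0.07143)) = 25.18

25.18 dB


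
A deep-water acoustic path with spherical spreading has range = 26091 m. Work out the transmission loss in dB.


TL = 20*log10(26091) = 88.33

88.33 dB


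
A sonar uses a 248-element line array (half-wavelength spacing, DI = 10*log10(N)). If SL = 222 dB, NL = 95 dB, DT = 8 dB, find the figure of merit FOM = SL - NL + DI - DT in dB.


Step 1: DI = 10*log10(248) = 23.94 dB
Step 2: FOM = SL - NL + DI - DT = 222 - 95 + 23.94 - 8 = 142.94

142.94 dB


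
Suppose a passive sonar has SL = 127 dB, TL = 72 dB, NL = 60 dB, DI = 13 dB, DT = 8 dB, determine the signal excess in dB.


SE = SL - TL - NL + DI - DT = 127 - 72 - 60 + 13 - 8 = 0

0 dB


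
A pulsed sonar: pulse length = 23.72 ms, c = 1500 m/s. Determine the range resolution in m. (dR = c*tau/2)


dR = c*tau/2 = 1500 * 23.72e-3 / 2 = 17.79

17.79 m


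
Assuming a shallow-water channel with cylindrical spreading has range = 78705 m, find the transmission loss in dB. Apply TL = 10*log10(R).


TL = 10*log10(78705) = 48.96

48.96 dB


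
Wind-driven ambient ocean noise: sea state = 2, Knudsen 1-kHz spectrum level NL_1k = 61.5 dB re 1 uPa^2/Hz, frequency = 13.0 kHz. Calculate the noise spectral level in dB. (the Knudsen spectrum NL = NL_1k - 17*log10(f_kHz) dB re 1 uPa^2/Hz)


NL = NL_1k - 17*log10(f_kHz) = 61.5 - 17*log10(13.0) = 61.5 - (18.94) = 42.56

42.56 dB


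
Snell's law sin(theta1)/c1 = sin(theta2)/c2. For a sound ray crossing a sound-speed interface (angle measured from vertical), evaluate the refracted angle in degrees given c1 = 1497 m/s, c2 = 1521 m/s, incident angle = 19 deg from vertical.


sin(theta2) = (c2/c1)*sin(theta1) = (1521/1497)*sin(19 deg) = 0.33079
theta2 = arcsin(0.33079) = 19.32

19.32 deg


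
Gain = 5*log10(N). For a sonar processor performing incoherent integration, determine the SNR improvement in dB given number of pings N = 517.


13.57 dB


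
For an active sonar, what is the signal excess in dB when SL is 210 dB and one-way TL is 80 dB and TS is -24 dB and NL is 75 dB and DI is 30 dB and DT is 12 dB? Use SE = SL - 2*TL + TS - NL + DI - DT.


SE = SL - 2*TL + TS - NL + DI - DT = 210 - 2*80 + (-24) - 75 + 30 - 12 = -31

-31 dB


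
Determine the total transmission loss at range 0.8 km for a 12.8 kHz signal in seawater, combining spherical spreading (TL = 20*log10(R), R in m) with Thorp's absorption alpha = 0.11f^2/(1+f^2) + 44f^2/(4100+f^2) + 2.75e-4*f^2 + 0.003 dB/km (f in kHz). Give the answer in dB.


Step 1 (Thorp): alpha = 0.11*163.84/(1+163.84) + 44*163.84/(4100+163.84) + 2.75e-4*163.84 + 0.003 = 1.8481 dB/km
Step 2: TL_spread = 20*log10(800) = 58.06 dB
Step 3: TL_abs = alpha*R = 1.8481 * 0.8 = 1.48 dB
Step 4: TL_total = 58.06 + 1.48 = 59.54

59.54 dB


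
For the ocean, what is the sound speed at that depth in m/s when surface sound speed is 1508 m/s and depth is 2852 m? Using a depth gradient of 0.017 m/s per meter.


c = 1508 + 0.017 * 2852 = 1556.484

1556.484 m/s


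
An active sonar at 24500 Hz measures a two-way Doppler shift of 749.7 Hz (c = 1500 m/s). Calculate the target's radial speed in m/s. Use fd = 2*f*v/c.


From fd = 2*f*v/c, v = c*fd/(2*f) = 1500 * 749.7 / (2*24500) = 22.95

22.95 m/s


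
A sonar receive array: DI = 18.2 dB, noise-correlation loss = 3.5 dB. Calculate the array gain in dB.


AG = DI - L_corr = 18.2 - 3.5 = 14.7

14.7 dB


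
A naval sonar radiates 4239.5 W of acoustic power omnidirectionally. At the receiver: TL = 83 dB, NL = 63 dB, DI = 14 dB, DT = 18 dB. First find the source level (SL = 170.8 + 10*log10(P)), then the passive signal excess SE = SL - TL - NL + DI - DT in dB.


Step 1: SL = 170.8 + 10*log10(4239.5) = 207.07 dB
Step 2: SE = SL - TL - NL + DI - DT = 207.07 - 83 - 63 + 14 - 18 = 57.07

57.07 dB


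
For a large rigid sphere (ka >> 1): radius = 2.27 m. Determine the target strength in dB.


1.1 dB


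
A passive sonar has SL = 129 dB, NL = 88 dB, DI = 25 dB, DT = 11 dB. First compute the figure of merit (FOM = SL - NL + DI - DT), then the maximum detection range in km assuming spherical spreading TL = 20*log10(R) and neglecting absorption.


Step 1: FOM = SL - NL + DI - DT = 129 - 88 + 25 - 11 = 55 dB
Step 2: at max range FOM = TL = 20*log10(R), so R = 10^(55/20) = 562.34 m = 0.56 km

0.56 km


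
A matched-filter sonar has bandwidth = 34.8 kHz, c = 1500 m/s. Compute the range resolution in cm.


dR = c/(2*BW) = 1500 / (2 * 34.8e3) = 0.0216 m = 2.16 cm

2.16 cm


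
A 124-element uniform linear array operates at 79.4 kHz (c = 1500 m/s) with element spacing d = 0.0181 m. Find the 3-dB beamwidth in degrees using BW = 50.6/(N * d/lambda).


0.43 deg


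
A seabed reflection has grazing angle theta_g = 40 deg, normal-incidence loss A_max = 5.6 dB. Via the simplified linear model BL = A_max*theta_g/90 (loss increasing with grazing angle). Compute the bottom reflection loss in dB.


2.49 dB


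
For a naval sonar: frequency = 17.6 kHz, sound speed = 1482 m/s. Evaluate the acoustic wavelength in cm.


lambda = c/f = 1482 / 17600 = 0.0842 m = 8.42 cm

8.42 cm


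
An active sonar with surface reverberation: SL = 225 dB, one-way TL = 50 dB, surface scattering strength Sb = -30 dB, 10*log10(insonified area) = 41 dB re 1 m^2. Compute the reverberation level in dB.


RL = SL - 2*TL + Sb + 10*log10(A) = 225 - 2*50 + (-30) + 41 = 136

136 dB


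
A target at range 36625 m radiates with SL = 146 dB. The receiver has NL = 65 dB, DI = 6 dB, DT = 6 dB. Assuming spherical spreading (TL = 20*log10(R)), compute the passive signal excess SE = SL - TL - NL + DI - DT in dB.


Step 1: TL = 20*log10(36625) = 91.28 dB
Step 2: SE = 146 - 91.28 - 65 + 6 - 6 = -10.28

-10.28 dB


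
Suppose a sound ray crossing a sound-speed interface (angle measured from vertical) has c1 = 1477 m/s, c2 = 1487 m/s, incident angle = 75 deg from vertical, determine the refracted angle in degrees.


76.52 deg


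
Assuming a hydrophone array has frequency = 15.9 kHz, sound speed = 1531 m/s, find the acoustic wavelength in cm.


lambda = c/f = 1531 / 15900 = 0.0963 m = 9.63 cm

9.63 cm


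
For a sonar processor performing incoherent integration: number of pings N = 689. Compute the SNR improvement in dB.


14.19 dB


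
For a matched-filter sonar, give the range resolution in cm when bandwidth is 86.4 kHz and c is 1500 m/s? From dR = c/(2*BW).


dR = c/(2*BW) = 1500 / (2 * 86.4e3) = 0.0087 m = 0.87 cm

0.87 cm


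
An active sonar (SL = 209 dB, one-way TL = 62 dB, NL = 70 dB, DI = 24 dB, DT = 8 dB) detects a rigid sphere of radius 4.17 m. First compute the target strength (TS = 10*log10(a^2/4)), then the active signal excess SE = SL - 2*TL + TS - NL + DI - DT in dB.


Step 1: TS = 10*log10(4.17^2/4) = 6.38 dB
Step 2: SE = SL - 2*TL + TS - NL + DI - DT = 209 - 2*62 + (6.38) - 70 + 24 - 8 = 37.38

37.38 dB


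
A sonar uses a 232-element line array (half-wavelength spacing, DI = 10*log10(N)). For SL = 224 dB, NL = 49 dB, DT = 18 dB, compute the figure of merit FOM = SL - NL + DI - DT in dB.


180.65 dB


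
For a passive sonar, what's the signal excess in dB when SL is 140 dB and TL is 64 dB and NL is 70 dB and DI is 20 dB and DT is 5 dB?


SE = SL - TL - NL + DI - DT = 140 - 64 - 70 + 20 - 5 = 21

21 dB


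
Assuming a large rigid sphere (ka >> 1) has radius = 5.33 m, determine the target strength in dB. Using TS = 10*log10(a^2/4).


TS = 10*log10(5.33^2 / 4) = 10*log10(7.102225) = 8.51

8.51 dB


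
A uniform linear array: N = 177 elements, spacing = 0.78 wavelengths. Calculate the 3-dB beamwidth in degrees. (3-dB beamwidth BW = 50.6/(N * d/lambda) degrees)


0.37 deg


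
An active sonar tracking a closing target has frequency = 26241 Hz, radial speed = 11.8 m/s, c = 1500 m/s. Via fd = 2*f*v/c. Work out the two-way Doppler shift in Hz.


fd = 2*f*v/c = 2 * 26241 * 11.8 / 1500 = 412.86

412.86 Hz


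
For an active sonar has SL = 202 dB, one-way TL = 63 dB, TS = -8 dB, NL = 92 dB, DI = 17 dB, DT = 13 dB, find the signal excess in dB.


SE = SL - 2*TL + TS - NL + DI - DT = 202 - 2*63 + (-8) - 92 + 17 - 13 = -20

-20 dB


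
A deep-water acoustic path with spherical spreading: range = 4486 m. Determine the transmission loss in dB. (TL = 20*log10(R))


TL = 20*log10(4486) = 73.04

73.04 dB


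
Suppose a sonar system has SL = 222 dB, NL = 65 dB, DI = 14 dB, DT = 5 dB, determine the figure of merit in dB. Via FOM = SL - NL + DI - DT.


FOM = SL - NL + DI - DT = 222 - 65 + 14 - 5 = 166

166 dB


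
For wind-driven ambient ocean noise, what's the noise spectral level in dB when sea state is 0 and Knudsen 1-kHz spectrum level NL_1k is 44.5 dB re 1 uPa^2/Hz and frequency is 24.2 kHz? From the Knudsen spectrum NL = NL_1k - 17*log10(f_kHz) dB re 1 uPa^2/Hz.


NL = NL_1k - 17*log10(f_kHz) = 44.5 - 17*log10(24.2) = 44.5 - (23.52) = 20.98

20.98 dB


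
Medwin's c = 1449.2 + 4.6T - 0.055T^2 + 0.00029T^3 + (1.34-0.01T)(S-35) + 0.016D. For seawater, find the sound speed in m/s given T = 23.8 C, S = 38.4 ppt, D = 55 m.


1536.06 m/s


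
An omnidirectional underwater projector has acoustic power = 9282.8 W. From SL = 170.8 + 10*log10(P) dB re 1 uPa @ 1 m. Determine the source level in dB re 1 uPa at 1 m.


210.48 dB


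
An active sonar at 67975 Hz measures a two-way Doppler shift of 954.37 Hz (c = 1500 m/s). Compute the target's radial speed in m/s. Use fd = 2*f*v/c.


10.53 m/s


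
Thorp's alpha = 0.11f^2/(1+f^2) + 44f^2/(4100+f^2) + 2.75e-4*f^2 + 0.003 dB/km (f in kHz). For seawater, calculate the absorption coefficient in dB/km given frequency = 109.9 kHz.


f^2 = 12078.01
alpha = 0.11*12078.01/(1+12078.01) + 44*12078.01/(4100+12078.01) + 2.75e-4*12078.01 + 0.003 = 36.284

36.284 dB/km


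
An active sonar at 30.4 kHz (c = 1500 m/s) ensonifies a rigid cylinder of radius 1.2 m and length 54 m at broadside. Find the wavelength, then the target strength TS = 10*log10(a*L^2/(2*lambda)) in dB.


Step 1: lambda = c/f = 1500/30400 = 0.04934 m
Step 2: TS = 10*log10(a*L^2/(2*lambda)) = 10*log10(1.2*54^2/(2*0.04934)) = 45.5

45.5 dB


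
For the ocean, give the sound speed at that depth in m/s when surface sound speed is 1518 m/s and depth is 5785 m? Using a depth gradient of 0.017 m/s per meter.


c = 1518 + 0.017 * 5785 = 1616.345

1616.345 m/s


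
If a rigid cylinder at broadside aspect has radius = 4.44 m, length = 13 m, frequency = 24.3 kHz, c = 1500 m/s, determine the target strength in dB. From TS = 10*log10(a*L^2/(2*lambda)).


lambda = 1500/24300 = 0.06173 m
TS = 10*log10(4.44*13^2/(2*0.06173)) = 37.84

37.84 dB


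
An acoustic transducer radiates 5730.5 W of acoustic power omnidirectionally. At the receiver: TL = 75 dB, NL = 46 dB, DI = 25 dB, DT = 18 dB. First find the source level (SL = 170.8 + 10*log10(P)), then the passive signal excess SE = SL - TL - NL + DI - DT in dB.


Step 1: SL = 170.8 + 10*log10(5730.5) = 208.38 dB
Step 2: SE = SL - TL - NL + DI - DT = 208.38 - 75 - 46 + 25 - 18 = 94.38

94.38 dB


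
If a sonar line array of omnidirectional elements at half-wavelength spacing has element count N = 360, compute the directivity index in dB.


DI = 10*log10(360) = 25.56

25.56 dB


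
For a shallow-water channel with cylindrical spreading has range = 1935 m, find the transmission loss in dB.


TL = 10*log10(1935) = 32.87

32.87 dB


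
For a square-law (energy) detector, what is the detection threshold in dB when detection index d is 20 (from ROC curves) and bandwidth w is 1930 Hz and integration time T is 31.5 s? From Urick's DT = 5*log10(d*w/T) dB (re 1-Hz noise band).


15.44 dB


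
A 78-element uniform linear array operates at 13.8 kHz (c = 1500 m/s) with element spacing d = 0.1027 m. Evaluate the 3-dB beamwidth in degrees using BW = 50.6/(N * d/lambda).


Step 1: lambda = 1500/13800 = 0.1087 m
Step 2: d/lambda = 0.1027/0.1087 = 0.9448
Step 3: BW = 50.6/(N * d/lambda) = 50.6/(78 * 0.9448) = 0.69

0.69 deg


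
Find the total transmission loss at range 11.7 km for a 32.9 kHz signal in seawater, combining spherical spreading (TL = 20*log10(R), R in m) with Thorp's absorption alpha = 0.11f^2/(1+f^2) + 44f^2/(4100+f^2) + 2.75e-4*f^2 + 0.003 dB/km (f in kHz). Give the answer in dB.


193.69 dB


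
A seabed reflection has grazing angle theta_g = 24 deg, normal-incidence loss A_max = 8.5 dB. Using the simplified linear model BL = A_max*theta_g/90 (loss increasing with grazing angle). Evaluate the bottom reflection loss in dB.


BL = A_max * theta_g / 90 = 8.5 * 24 / 90 = 2.27

2.27 dB


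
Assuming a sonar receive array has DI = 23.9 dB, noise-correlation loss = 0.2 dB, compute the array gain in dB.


AG = DI - L_corr = 23.9 - 0.2 = 23.7

23.7 dB


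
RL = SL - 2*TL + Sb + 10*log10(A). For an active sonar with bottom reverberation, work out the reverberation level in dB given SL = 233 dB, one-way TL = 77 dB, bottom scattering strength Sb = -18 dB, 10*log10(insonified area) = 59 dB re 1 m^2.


120 dB


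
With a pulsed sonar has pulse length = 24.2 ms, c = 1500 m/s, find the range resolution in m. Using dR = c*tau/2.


dR = c*tau/2 = 1500 * 24.2e-3 / 2 = 18.15

18.15 m


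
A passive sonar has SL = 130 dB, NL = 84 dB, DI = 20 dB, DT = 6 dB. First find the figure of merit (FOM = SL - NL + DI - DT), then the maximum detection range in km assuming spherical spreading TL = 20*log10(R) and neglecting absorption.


Step 1: FOM = SL - NL + DI - DT = 130 - 84 + 20 - 6 = 60 dB
Step 2: at max range FOM = TL = 20*log10(R), so R = 10^(60/20) = 1000.0 m = 1.0 km

1.0 km


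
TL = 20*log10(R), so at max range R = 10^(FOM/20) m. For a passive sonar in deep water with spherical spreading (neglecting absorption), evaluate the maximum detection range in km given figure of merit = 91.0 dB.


At max range FOM = TL, so 20*log10(R) = 91.0
R = 10^(91.0/20) = 35481.34 m = 35.48 km

35.48 km


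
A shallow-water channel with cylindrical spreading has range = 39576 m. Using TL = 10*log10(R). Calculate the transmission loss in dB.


45.97 dB


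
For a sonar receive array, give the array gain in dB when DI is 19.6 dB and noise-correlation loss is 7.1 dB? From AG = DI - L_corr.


12.5 dB


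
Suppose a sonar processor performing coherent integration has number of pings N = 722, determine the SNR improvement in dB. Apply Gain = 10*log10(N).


Gain = 10*log10(722) = 28.59

28.59 dB


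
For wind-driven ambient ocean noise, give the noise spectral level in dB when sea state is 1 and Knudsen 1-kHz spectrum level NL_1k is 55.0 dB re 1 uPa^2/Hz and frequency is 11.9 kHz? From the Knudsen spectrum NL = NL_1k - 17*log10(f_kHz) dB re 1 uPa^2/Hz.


NL = NL_1k - 17*log10(f_kHz) = 55.0 - 17*log10(11.9) = 55.0 - (18.28) = 36.72

36.72 dB


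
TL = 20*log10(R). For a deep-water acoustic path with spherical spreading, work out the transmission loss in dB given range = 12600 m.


TL = 20*log10(12600) = 82.01

82.01 dB


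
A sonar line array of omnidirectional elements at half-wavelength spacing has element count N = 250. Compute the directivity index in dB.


23.98 dB


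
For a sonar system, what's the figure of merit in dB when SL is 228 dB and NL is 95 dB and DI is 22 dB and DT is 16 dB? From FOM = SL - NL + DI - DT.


FOM = SL - NL + DI - DT = 228 - 95 + 22 - 16 = 139

139 dB


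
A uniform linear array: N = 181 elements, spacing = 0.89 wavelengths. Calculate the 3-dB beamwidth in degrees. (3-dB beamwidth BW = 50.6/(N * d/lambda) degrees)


0.31 deg


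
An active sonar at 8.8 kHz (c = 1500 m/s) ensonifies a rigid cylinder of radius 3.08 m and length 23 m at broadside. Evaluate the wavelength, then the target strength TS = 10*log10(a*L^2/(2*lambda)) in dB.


Step 1: lambda = c/f = 1500/8800 = 0.17045 m
Step 2: TS = 10*log10(a*L^2/(2*lambda)) = 10*log10(3.08*23^2/(2*0.17045)) = 36.79

36.79 dB


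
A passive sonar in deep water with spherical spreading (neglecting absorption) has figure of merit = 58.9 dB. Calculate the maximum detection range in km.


0.88 km


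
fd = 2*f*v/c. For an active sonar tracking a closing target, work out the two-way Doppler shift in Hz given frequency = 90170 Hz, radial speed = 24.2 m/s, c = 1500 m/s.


fd = 2*f*v/c = 2 * 90170 * 24.2 / 1500 = 2909.49

2909.49 Hz


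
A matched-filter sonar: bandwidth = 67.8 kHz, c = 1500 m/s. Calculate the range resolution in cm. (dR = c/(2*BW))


1.11 cm


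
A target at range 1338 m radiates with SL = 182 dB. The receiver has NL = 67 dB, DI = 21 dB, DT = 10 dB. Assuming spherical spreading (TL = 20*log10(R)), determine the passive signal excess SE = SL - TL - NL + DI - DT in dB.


63.47 dB


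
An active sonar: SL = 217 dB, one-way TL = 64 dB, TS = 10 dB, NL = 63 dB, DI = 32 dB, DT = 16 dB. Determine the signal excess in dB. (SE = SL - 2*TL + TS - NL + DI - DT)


SE = SL - 2*TL + TS - NL + DI - DT = 217 - 2*64 + (10) - 63 + 32 - 16 = 52

52 dB


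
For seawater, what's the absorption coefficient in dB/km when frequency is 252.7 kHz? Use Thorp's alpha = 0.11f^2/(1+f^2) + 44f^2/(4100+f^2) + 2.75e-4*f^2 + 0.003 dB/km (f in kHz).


59.019 dB/km


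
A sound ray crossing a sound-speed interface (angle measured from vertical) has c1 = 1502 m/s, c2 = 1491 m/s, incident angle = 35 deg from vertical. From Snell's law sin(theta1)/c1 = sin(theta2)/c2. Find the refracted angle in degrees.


sin(theta2) = (c2/c1)*sin(theta1) = (1491/1502)*sin(35 deg) = 0.56938
theta2 = arcsin(0.56938) = 34.71

34.71 deg


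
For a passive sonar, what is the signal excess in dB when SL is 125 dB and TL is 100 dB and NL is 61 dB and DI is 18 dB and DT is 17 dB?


-35 dB


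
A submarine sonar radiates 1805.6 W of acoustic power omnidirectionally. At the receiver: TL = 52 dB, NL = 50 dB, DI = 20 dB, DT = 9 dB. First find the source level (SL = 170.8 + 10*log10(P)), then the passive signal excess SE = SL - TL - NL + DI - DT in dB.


Step 1: SL = 170.8 + 10*log10(1805.6) = 203.37 dB
Step 2: SE = SL - TL - NL + DI - DT = 203.37 - 52 - 50 + 20 - 9 = 112.37

112.37 dB


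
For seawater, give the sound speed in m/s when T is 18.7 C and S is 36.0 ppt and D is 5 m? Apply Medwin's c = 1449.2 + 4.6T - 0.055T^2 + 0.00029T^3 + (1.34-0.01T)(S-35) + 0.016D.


c = 1449.2 + 4.6*18.7 - 0.055*18.7^2 + 0.00029*18.7^3 + (1.34 - 0.01*18.7)*(36.0 - 35) + 0.016*5 = 1519.12

1519.12 m/s


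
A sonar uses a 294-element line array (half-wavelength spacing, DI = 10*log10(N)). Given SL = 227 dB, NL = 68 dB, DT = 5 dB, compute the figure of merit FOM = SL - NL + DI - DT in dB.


178.68 dB


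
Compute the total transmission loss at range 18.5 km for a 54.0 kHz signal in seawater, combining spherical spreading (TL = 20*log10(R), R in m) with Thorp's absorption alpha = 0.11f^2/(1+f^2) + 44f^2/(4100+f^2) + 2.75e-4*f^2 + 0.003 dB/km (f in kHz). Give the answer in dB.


440.58 dB


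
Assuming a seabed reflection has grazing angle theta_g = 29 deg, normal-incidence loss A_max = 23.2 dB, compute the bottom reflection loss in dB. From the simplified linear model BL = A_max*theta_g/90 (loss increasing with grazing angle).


BL = A_max * theta_g / 90 = 23.2 * 29 / 90 = 7.48

7.48 dB


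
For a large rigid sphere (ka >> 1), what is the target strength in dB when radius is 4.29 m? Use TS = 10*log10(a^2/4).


TS = 10*log10(4.29^2 / 4) = 10*log10(4.601025) = 6.63

6.63 dB


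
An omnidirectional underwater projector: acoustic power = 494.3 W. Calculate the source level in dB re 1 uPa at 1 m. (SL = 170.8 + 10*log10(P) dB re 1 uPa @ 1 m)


SL = 170.8 + 10*log10(494.3) = 170.8 + 26.94 = 197.74

197.74 dB


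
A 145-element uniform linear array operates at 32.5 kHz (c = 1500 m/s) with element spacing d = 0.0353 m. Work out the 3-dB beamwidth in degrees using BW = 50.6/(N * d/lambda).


0.46 deg


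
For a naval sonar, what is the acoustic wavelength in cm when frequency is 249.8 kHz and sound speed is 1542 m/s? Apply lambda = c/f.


0.62 cm


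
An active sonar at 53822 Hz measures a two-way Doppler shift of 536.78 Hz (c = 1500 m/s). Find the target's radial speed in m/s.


From fd = 2*f*v/c, v = c*fd/(2*f) = 1500 * 536.78 / (2*53822) = 7.48

7.48 m/s


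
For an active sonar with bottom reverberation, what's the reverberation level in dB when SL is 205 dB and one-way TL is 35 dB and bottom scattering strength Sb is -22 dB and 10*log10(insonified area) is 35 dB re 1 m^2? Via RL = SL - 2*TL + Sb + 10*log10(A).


RL = SL - 2*TL + Sb + 10*log10(A) = 205 - 2*35 + (-22) + 35 = 148

148 dB


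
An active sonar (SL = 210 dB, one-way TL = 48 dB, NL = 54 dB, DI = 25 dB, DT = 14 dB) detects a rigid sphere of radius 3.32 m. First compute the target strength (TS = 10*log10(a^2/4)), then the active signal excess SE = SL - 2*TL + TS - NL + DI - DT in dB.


Step 1: TS = 10*log10(3.32^2/4) = 4.4 dB
Step 2: SE = SL - 2*TL + TS - NL + DI - DT = 210 - 2*48 + (4.4) - 54 + 25 - 14 = 75.4

75.4 dB


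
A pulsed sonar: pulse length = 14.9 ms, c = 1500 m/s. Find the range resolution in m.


dR = c*tau/2 = 1500 * 14.9e-3 / 2 = 11.175

11.175 m


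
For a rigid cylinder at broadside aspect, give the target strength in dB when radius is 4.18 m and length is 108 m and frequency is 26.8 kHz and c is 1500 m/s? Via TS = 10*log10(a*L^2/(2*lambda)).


lambda = 1500/26800 = 0.05597 m
TS = 10*log10(4.18*108^2/(2*0.05597)) = 56.39

56.39 dB


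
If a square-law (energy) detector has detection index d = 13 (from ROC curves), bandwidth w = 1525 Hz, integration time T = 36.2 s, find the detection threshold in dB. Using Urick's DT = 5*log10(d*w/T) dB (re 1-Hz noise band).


DT = 5*log10(d*w/T) = 5*log10(13 * 1525 / 36.2) = 5*log10(547.65) = 13.69

13.69 dB


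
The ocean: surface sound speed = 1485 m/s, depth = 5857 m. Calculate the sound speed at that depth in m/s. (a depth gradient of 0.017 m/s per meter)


1584.569 m/s


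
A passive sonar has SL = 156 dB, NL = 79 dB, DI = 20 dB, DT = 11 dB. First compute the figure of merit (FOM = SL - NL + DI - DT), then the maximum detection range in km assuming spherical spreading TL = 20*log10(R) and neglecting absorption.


Step 1: FOM = SL - NL + DI - DT = 156 - 79 + 20 - 11 = 86 dB
Step 2: at max range FOM = TL = 20*log10(R), so R = 10^(86/20) = 19952.62 m = 19.95 km

19.95 km


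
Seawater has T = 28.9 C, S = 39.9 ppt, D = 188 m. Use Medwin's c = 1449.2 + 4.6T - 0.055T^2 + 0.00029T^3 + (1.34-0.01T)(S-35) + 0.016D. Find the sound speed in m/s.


c = 1449.2 + 4.6*28.9 - 0.055*28.9^2 + 0.00029*28.9^3 + (1.34 - 0.01*28.9)*(39.9 - 35) + 0.016*188 = 1551.36

1551.36 m/s


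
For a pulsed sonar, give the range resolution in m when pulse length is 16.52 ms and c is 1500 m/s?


12.39 m


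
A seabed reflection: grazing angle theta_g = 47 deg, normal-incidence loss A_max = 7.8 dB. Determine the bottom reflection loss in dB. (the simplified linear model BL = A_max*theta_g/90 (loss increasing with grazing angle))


4.07 dB


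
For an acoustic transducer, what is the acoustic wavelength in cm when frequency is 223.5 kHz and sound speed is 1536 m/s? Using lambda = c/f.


0.69 cm


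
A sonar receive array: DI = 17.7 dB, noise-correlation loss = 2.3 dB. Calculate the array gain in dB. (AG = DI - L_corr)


AG = DI - L_corr = 17.7 - 2.3 = 15.4

15.4 dB


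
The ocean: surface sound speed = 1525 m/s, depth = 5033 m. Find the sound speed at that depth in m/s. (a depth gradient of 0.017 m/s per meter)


c = 1525 + 0.017 * 5033 = 1610.561

1610.561 m/s


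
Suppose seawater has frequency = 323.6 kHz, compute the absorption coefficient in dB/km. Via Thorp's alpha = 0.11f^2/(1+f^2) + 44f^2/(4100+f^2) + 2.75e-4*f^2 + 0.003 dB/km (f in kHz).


f^2 = 104716.96
alpha = 0.11*104716.96/(1+104716.96) + 44*104716.96/(4100+104716.96) + 2.75e-4*104716.96 + 0.003 = 71.252

71.252 dB/km


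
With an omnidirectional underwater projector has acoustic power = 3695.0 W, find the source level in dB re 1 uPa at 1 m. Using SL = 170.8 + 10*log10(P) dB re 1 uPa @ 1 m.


SL = 170.8 + 10*log10(3695.0) = 170.8 + 35.68 = 206.48

206.48 dB


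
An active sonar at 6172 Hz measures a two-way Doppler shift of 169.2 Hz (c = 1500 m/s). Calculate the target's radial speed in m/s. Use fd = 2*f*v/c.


20.56 m/s


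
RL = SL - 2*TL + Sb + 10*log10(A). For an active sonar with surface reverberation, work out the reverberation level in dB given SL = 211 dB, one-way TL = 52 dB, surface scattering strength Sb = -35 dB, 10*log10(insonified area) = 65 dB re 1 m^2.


137 dB


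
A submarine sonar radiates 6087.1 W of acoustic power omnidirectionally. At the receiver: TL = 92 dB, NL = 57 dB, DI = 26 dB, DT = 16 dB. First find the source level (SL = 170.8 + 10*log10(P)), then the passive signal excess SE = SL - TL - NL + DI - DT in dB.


Step 1: SL = 170.8 + 10*log10(6087.1) = 208.64 dB
Step 2: SE = SL - TL - NL + DI - DT = 208.64 - 92 - 57 + 26 - 16 = 69.64

69.64 dB


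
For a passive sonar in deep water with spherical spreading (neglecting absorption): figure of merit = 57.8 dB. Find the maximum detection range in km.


At max range FOM = TL, so 20*log10(R) = 57.8
R = 10^(57.8/20) = 776.25 m = 0.78 km

0.78 km


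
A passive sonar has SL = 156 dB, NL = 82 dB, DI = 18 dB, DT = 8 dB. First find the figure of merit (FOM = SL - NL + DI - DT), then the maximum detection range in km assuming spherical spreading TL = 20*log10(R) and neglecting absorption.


Step 1: FOM = SL - NL + DI - DT = 156 - 82 + 18 - 8 = 84 dB
Step 2: at max range FOM = TL = 20*log10(R), so R = 10^(84/20) = 15848.93 m = 15.85 km

15.85 km


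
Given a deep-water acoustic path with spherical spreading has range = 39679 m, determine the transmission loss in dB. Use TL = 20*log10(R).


TL = 20*log10(39679) = 91.97

91.97 dB


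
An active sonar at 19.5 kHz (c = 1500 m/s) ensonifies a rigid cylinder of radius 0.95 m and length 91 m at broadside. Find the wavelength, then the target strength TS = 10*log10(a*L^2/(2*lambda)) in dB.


Step 1: lambda = c/f = 1500/19500 = 0.07692 m
Step 2: TS = 10*log10(a*L^2/(2*lambda)) = 10*log10(0.95*91^2/(2*0.07692)) = 47.09

47.09 dB


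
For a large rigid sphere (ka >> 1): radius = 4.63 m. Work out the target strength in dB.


TS = 10*log10(4.63^2 / 4) = 10*log10(5.359225) = 7.29

7.29 dB


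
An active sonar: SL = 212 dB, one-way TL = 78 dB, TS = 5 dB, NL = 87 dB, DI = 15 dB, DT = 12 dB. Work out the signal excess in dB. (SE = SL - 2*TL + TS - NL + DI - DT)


-23 dB


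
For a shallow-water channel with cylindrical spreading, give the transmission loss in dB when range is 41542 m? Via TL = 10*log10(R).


46.18 dB


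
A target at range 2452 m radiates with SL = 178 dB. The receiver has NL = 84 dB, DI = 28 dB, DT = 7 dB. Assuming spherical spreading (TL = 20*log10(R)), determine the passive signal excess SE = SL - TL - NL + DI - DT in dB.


Step 1: TL = 20*log10(2452) = 67.79 dB
Step 2: SE = 178 - 67.79 - 84 + 28 - 7 = 47.21

47.21 dB


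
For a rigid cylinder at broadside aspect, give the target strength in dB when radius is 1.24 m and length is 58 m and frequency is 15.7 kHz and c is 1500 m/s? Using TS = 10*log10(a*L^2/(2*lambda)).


43.39 dB


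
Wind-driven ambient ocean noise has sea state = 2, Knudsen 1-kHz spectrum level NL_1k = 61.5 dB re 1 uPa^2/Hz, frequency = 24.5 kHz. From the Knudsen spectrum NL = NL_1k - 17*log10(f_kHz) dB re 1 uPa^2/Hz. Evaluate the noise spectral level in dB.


NL = NL_1k - 17*log10(f_kHz) = 61.5 - 17*log10(24.5) = 61.5 - (23.62) = 37.88

37.88 dB


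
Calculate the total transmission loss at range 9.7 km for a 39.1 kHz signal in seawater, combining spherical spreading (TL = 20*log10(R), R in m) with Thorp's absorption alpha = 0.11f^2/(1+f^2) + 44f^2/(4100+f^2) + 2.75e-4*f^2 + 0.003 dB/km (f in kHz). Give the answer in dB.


200.83 dB


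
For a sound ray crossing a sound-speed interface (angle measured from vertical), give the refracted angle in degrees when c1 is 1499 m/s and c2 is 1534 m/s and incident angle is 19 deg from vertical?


19.46 deg


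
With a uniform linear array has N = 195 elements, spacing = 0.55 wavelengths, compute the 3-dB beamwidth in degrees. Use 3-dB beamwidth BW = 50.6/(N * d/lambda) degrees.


0.47 deg


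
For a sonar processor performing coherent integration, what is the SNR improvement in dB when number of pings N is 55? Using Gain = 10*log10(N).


17.4 dB


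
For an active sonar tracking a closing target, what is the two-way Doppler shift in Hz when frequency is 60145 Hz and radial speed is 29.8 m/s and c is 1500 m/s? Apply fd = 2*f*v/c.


2389.76 Hz


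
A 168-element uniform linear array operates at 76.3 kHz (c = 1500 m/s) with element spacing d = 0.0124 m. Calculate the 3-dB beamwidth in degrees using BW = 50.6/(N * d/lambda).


Step 1: lambda = 1500/76300 = 0.01966 m
Step 2: d/lambda = 0.0124/0.01966 = 0.6307
Step 3: BW = 50.6/(N * d/lambda) = 50.6/(168 * 0.6307) = 0.48

0.48 deg


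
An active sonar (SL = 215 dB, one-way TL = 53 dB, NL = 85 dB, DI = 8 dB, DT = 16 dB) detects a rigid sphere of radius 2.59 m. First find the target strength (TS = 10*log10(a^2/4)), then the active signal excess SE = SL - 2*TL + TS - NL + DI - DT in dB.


Step 1: TS = 10*log10(2.59^2/4) = 2.25 dB
Step 2: SE = SL - 2*TL + TS - NL + DI - DT = 215 - 2*53 + (2.25) - 85 + 8 - 16 = 18.25

18.25 dB


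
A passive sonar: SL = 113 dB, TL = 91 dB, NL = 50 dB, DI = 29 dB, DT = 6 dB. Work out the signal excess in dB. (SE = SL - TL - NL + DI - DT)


SE = SL - TL - NL + DI - DT = 113 - 91 - 50 + 29 - 6 = -5

-5 dB


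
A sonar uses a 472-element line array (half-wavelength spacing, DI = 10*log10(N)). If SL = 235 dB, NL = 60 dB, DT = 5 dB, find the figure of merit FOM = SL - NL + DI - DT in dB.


Step 1: DI = 10*log10(472) = 26.74 dB
Step 2: FOM = SL - NL + DI - DT = 235 - 60 + 26.74 - 5 = 196.74

196.74 dB


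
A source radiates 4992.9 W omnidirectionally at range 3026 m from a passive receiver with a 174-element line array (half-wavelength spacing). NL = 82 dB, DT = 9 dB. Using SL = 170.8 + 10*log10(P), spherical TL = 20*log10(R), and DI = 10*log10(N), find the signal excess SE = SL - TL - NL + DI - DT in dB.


Step 1: SL = 170.8 + 10*log10(4992.9) = 207.78 dB
Step 2: TL = 20*log10(3026) = 69.62 dB
Step 3: DI = 10*log10(174) = 22.41 dB
Step 4: SE = SL - TL - NL + DI - DT = 207.78 - 69.62 - 82 + 22.41 - 9 = 69.57

69.57 dB


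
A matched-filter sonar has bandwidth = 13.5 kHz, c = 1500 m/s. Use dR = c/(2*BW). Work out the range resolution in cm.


dR = c/(2*BW) = 1500 / (2 * 13.5e3) = 0.0556 m = 5.56 cm

5.56 cm


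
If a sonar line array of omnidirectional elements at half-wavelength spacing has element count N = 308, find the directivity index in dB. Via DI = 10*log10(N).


DI = 10*log10(308) = 24.89

24.89 dB


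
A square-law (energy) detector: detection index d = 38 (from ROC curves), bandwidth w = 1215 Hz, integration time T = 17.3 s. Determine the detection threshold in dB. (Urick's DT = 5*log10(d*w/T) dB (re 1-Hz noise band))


17.13 dB


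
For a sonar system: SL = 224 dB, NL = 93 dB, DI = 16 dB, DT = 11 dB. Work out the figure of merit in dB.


136 dB


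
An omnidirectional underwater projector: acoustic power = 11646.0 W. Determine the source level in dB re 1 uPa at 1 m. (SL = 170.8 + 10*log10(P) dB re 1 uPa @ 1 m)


211.46 dB


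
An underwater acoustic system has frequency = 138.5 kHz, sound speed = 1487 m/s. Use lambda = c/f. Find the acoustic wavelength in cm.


1.07 cm


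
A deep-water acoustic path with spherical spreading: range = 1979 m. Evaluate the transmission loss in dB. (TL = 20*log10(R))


65.93 dB


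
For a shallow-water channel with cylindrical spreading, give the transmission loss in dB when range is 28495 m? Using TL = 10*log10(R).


TL = 10*log10(28495) = 44.55

44.55 dB


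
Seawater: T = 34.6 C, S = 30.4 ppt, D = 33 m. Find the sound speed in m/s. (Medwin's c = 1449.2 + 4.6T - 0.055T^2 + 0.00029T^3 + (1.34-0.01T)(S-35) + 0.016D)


1550.48 m/s


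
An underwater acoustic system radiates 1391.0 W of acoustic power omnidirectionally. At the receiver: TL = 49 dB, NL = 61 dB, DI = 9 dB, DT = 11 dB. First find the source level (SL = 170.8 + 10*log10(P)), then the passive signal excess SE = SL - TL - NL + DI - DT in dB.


Step 1: SL = 170.8 + 10*log10(1391.0) = 202.23 dB
Step 2: SE = SL - TL - NL + DI - DT = 202.23 - 49 - 61 + 9 - 11 = 90.23

90.23 dB


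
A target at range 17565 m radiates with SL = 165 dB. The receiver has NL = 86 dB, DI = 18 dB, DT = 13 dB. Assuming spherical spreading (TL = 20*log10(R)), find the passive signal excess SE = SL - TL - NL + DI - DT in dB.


-0.89 dB


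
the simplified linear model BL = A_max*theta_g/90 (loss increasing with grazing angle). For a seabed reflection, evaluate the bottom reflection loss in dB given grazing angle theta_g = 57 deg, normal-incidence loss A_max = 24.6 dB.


15.58 dB


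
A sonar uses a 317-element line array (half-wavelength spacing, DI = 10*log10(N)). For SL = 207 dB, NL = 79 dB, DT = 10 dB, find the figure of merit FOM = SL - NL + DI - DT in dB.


143.01 dB


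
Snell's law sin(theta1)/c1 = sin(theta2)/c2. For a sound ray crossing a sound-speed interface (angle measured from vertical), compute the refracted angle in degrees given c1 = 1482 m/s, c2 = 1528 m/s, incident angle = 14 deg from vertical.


sin(theta2) = (c2/c1)*sin(theta1) = (1528/1482)*sin(14 deg) = 0.24943
theta2 = arcsin(0.24943) = 14.44

14.44 deg


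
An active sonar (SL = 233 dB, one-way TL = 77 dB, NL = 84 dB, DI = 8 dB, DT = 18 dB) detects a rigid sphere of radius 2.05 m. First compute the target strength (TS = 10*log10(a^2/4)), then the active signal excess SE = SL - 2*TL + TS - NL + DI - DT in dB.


Step 1: TS = 10*log10(2.05^2/4) = 0.21 dB
Step 2: SE = SL - 2*TL + TS - NL + DI - DT = 233 - 2*77 + (0.21) - 84 + 8 - 18 = -14.79

-14.79 dB


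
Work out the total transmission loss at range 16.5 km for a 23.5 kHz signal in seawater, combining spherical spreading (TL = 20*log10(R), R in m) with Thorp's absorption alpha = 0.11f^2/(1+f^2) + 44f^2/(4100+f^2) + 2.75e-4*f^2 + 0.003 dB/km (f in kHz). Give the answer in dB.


Step 1 (Thorp): alpha = 0.11*552.25/(1+552.25) + 44*552.25/(4100+552.25) + 2.75e-4*552.25 + 0.003 = 5.4877 dB/km
Step 2: TL_spread = 20*log10(16500) = 84.35 dB
Step 3: TL_abs = alpha*R = 5.4877 * 16.5 = 90.55 dB
Step 4: TL_total = 84.35 + 90.55 = 174.9

174.9 dB


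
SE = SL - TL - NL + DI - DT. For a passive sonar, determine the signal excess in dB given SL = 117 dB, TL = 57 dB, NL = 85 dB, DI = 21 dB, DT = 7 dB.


SE = SL - TL - NL + DI - DT = 117 - 57 - 85 + 21 - 7 = -11

-11 dB


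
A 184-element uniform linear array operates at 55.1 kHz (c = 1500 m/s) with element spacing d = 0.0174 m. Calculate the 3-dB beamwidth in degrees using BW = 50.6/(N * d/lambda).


0.43 deg


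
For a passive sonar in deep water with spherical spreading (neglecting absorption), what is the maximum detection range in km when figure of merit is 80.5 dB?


10.59 km


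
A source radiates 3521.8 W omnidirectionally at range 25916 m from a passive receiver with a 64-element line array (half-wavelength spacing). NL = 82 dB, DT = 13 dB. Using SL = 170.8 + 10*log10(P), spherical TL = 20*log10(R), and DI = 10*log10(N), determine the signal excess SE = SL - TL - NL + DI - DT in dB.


41.06 dB


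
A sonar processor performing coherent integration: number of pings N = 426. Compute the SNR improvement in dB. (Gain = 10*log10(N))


Gain = 10*log10(426) = 26.29

26.29 dB


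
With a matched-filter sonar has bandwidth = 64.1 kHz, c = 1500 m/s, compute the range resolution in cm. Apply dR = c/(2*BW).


dR = c/(2*BW) = 1500 / (2 * 64.1e3) = 0.0117 m = 1.17 cm

1.17 cm


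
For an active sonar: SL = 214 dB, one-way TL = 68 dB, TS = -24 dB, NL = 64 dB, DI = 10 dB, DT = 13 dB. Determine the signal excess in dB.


SE = SL - 2*TL + TS - NL + DI - DT = 214 - 2*68 + (-24) - 64 + 10 - 13 = -13

-13 dB


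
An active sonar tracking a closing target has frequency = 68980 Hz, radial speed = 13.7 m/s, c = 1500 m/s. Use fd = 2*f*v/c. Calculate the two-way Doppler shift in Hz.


1260.03 Hz


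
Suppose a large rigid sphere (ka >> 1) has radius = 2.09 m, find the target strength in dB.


TS = 10*log10(2.09^2 / 4) = 10*log10(1.092025) = 0.38

0.38 dB


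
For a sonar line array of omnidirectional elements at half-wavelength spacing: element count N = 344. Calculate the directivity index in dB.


25.37 dB


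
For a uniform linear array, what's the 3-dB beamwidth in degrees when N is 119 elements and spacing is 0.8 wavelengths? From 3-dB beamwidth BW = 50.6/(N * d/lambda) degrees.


BW = 50.6 / (119 * 0.8) = 50.6 / 95.2 = 0.53

0.53 deg


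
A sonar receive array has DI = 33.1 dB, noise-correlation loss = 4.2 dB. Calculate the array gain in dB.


AG = DI - L_corr = 33.1 - 4.2 = 28.9

28.9 dB


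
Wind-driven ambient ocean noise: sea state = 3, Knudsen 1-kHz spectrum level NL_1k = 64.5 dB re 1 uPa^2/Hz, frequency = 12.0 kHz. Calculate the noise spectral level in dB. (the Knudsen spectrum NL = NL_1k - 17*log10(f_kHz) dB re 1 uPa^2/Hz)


NL = NL_1k - 17*log10(f_kHz) = 64.5 - 17*log10(12.0) = 64.5 - (18.35) = 46.15

46.15 dB


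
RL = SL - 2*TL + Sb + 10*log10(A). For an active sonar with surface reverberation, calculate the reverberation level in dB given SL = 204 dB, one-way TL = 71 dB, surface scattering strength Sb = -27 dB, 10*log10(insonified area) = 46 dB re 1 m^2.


RL = SL - 2*TL + Sb + 10*log10(A) = 204 - 2*71 + (-27) + 46 = 81

81 dB


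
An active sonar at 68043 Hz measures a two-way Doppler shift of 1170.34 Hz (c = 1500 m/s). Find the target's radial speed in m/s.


From fd = 2*f*v/c, v = c*fd/(2*f) = 1500 * 1170.34 / (2*68043) = 12.9

12.9 m/s


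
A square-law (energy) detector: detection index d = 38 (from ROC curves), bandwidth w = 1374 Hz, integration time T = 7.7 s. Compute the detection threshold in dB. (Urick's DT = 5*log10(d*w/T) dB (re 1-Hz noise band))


19.16 dB


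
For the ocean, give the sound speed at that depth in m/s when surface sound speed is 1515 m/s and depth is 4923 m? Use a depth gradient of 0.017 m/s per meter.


c = 1515 + 0.017 * 4923 = 1598.691

1598.691 m/s


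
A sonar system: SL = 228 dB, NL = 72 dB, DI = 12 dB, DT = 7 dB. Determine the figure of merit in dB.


161 dB


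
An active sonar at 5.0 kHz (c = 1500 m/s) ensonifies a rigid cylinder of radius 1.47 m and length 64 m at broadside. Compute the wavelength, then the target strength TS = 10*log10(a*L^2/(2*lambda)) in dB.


Step 1: lambda = c/f = 1500/5000 = 0.3 m
Step 2: TS = 10*log10(a*L^2/(2*lambda)) = 10*log10(1.47*64^2/(2*0.3)) = 40.02

40.02 dB
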